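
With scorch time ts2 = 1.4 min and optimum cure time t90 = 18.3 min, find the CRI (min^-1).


CRI = 100 / (t90 - ts2)
= 100 / (18.3 - 1.4)
= 100 / 16.9
= 5.92 min^-1

5.92 min^-1


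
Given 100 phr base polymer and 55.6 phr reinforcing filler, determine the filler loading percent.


Filler % = filler / (rubber + filler) * 100
= 55.6 / (100 + 55.6) * 100
= 55.6 / 155.6 * 100
= 35.73%

35.73%


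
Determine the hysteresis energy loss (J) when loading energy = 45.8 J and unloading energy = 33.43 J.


Hysteresis loss = loading - unloading
= 45.8 - 33.43
= 12.37 J

12.37 J


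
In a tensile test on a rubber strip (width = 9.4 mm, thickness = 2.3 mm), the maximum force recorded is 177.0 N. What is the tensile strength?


Area = width * thickness = 9.4 * 2.3 = 21.62 mm^2
TS = force / area = 177.0 / 21.62 = 8.19 MPa

8.19 MPa


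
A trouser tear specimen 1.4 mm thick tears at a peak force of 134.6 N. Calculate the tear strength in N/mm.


Tear strength = force / thickness
= 134.6 / 1.4
= 96.14 N/mm

96.14 N/mm


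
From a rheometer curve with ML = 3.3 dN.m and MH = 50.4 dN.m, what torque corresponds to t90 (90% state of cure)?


M90 = ML + 0.9 * (MH - ML)
M90 = 3.3 + 0.9 * (50.4 - 3.3)
M90 = 3.3 + 0.9 * 47.1
M90 = 45.69 dN.m

45.69 dN.m


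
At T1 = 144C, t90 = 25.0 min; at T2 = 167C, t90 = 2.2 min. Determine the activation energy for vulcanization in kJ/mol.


T1 = 417.15 K, T2 = 440.15 K
1/T1 - 1/T2 = 1.2527e-04
ln(t1/t2) = ln(25.0/2.2) = 2.4304
Ea = 8.314 * 2.4304 / 1.2527e-04 = 161308.1068 J/mol
Ea = 161.31 kJ/mol

161.31 kJ/mol


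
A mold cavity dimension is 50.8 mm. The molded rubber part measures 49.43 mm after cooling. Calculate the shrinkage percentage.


Shrinkage = (mold - part) / mold * 100
= (50.8 - 49.43) / 50.8 * 100
= 1.37 / 50.8 * 100
= 2.7%

2.7%


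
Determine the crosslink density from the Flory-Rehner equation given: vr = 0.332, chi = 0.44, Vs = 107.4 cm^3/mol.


ln(1 - vr) = ln(1 - 0.332) = -0.4035
Numerator = -((-0.4035) + 0.332 + 0.44 * 0.332^2) = 0.0230
Denominator = 107.4 * (0.332^(1/3) - 0.332/2) = 56.5392
nu = 0.0230 / 56.5392 = 4.0624e-04 mol/cm^3

4.0624e-04 mol/cm^3


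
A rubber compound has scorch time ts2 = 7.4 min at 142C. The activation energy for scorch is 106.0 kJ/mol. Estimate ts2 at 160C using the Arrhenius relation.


Convert temperatures: T1 = 142 + 273.15 = 415.15 K, T2 = 160 + 273.15 = 433.15 K
ts2_new = 7.4 * exp(106000 / 8.314 * (1/433.15 - 1/415.15))
1/T2 - 1/T1 = -1.0010e-04
ts2_new = 2.07 min

2.07 min


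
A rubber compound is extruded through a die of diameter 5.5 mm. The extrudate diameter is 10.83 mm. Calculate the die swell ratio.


Die swell ratio = D_extrudate / D_die
= 10.83 / 5.5
= 1.969

Die swell = 1.969


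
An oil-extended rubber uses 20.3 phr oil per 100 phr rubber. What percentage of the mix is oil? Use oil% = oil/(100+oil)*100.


Oil % = oil / (100 + oil) * 100
= 20.3 / (100 + 20.3) * 100
= 20.3 / 120.3 * 100
= 16.87%

16.87%


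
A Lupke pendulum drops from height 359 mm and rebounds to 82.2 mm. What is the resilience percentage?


Resilience = h_rebound / h_drop * 100
= 82.2 / 359 * 100
= 22.9%

22.9%


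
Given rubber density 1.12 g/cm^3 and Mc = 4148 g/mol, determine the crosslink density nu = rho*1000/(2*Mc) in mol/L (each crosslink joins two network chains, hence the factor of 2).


nu = rho * 1000 / (2 * Mc)
nu = 1.12 * 1000 / (2 * 4148)
nu = 1120.0 / 8296
nu = 0.1350 mol/L

0.1350 mol/L


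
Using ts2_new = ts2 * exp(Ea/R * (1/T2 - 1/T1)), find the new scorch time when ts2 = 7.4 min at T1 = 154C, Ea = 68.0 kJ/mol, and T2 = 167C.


Convert temperatures: T1 = 154 + 273.15 = 427.15 K, T2 = 167 + 273.15 = 440.15 K
ts2_new = 7.4 * exp(68000 / 8.314 * (1/440.15 - 1/427.15))
1/T2 - 1/T1 = -6.9145e-05
ts2_new = 4.2 min

4.2 min


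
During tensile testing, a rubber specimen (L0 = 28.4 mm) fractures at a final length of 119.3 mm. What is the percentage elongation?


Elongation = (Lf - L0) / L0 * 100
= (119.3 - 28.4) / 28.4 * 100
= 90.9 / 28.4 * 100
= 320.1%

320.1%


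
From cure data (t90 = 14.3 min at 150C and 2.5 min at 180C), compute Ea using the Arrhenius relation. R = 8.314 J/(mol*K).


T1 = 423.15 K, T2 = 453.15 K
1/T1 - 1/T2 = 1.5645e-04
ln(t1/t2) = ln(14.3/2.5) = 1.7440
Ea = 8.314 * 1.7440 / 1.5645e-04 = 92675.2588 J/mol
Ea = 92.68 kJ/mol

92.68 kJ/mol


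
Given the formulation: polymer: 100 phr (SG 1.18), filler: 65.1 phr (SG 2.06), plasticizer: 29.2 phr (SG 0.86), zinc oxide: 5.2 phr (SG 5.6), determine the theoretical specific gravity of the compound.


Sum of weights = 199.5
Volume contributions:
  polymer: 100/1.18 = 84.7458
  filler: 65.1/2.06 = 31.6019
  plasticizer: 29.2/0.86 = 33.9535
  zinc oxide: 5.2/5.6 = 0.9286
Sum of volumes = 151.2298
SG = 199.5 / 151.2298 = 1.319

SG = 1.319


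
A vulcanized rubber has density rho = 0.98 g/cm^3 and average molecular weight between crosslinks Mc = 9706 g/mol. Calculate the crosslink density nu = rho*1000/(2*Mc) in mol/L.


nu = rho * 1000 / (2 * Mc)
nu = 0.98 * 1000 / (2 * 9706)
nu = 980.0 / 19412
nu = 0.0505 mol/L

0.0505 mol/L


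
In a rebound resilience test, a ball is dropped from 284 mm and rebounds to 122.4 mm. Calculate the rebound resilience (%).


Resilience = h_rebound / h_drop * 100
= 122.4 / 284 * 100
= 43.1%

43.1%


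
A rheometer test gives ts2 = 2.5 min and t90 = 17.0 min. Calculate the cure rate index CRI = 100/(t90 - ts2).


CRI = 100 / (t90 - ts2)
= 100 / (17.0 - 2.5)
= 100 / 14.5
= 6.9 min^-1

6.9 min^-1


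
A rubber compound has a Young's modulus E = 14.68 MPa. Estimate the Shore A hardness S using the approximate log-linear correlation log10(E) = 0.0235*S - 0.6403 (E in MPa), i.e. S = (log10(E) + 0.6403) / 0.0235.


log10(E) = 0.0235*S - 0.6403  =>  S = (log10(E) + 0.6403) / 0.0235
log10(14.68) = 1.166726
S = (1.166726 + 0.6403) / 0.0235 = 1.807026 / 0.0235
S = 76.9

Shore A = 76.9


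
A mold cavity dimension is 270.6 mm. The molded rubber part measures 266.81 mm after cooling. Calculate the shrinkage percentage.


Shrinkage = (mold - part) / mold * 100
= (270.6 - 266.81) / 270.6 * 100
= 3.79 / 270.6 * 100
= 1.4%

1.4%


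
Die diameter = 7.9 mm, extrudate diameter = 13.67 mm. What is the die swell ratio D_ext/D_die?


Die swell ratio = D_extrudate / D_die
= 13.67 / 7.9
= 1.73

Die swell = 1.73


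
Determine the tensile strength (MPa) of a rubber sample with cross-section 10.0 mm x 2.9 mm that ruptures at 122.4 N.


Area = width * thickness = 10.0 * 2.9 = 29.0 mm^2
TS = force / area = 122.4 / 29.0 = 4.22 MPa

4.22 MPa


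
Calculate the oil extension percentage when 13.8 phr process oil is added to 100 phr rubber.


Oil % = oil / (100 + oil) * 100
= 13.8 / (100 + 13.8) * 100
= 13.8 / 113.8 * 100
= 12.13%

12.13%


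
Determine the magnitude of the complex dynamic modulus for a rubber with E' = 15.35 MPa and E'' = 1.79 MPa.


|E*| = sqrt(E'^2 + E''^2)
= sqrt(15.35^2 + 1.79^2)
= sqrt(235.6225 + 3.2041)
= 15.454 MPa

15.454 MPa


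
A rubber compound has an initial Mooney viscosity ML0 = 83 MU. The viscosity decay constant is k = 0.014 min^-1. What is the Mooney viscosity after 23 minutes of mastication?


ML = ML0 * exp(-k * t)
ML = 83 * exp(-0.014 * 23)
ML = 83 * 0.7247
ML = 60.15 MU

60.15 MU


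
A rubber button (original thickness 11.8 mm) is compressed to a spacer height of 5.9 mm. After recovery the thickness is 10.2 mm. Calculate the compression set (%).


CS = (t0 - recovered) / (t0 - ts) * 100
= (11.8 - 10.2) / (11.8 - 5.9) * 100
= 1.6 / 5.9 * 100
= 27.1%

27.1%


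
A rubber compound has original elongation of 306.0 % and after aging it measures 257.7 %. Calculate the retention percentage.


Retention = aged / original * 100
= 257.7 / 306.0 * 100
= 84.2%

84.2%


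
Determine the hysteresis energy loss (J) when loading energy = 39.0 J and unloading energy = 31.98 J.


Hysteresis loss = loading - unloading
= 39.0 - 31.98
= 7.02 J

7.02 J


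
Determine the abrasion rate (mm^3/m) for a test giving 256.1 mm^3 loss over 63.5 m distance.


Rate = volume_loss / distance
= 256.1 / 63.5
= 4.033 mm^3/m

4.033 mm^3/m


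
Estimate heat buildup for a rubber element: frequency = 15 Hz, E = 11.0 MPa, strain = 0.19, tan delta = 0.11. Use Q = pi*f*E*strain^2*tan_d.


Q = pi * f * E * strain^2 * tan_d
= pi * 15 * 11.0 * 0.19^2 * 0.11
= pi * 15 * 11.0 * 0.0361 * 0.11
= 2.0584

Q = 2.0584


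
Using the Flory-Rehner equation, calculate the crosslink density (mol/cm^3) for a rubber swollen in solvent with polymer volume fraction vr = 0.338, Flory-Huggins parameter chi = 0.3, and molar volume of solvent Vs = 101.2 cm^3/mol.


ln(1 - vr) = ln(1 - 0.338) = -0.4125
Numerator = -((-0.4125) + 0.338 + 0.3 * 0.338^2) = 0.0402
Denominator = 101.2 * (0.338^(1/3) - 0.338/2) = 53.3913
nu = 0.0402 / 53.3913 = 7.5324e-04 mol/cm^3

7.5324e-04 mol/cm^3


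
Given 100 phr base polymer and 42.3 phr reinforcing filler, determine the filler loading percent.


Filler % = filler / (rubber + filler) * 100
= 42.3 / (100 + 42.3) * 100
= 42.3 / 142.3 * 100
= 29.73%

29.73%


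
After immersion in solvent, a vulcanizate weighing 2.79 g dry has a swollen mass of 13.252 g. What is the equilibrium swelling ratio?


Q = W_swollen / W_dry
Q = 13.252 / 2.79
Q = 4.75

Q = 4.75


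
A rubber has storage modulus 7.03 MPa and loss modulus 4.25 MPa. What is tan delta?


tan delta = E'' / E'
= 4.25 / 7.03
= 0.6046

tan delta = 0.6046


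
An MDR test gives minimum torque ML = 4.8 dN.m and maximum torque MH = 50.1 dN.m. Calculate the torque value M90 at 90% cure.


M90 = ML + 0.9 * (MH - ML)
M90 = 4.8 + 0.9 * (50.1 - 4.8)
M90 = 4.8 + 0.9 * 45.3
M90 = 45.57 dN.m

45.57 dN.m


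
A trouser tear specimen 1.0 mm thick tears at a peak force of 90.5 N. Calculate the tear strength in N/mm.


Tear strength = force / thickness
= 90.5 / 1.0
= 90.5 N/mm

90.5 N/mm


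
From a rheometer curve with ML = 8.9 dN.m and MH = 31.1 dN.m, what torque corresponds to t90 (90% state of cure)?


M90 = ML + 0.9 * (MH - ML)
M90 = 8.9 + 0.9 * (31.1 - 8.9)
M90 = 8.9 + 0.9 * 22.2
M90 = 28.88 dN.m

28.88 dN.m


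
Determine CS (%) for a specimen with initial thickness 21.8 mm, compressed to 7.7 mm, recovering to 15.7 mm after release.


CS = (t0 - recovered) / (t0 - ts) * 100
= (21.8 - 15.7) / (21.8 - 7.7) * 100
= 6.1 / 14.1 * 100
= 43.3%

43.3%


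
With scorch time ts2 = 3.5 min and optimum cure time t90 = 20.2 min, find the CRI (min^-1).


CRI = 100 / (t90 - ts2)
= 100 / (20.2 - 3.5)
= 100 / 16.7
= 5.99 min^-1

5.99 min^-1


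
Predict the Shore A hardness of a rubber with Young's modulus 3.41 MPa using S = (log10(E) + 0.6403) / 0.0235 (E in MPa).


log10(E) = 0.0235*S - 0.6403  =>  S = (log10(E) + 0.6403) / 0.0235
log10(3.41) = 0.532754
S = (0.532754 + 0.6403) / 0.0235 = 1.173054 / 0.0235
S = 49.9

Shore A = 49.9


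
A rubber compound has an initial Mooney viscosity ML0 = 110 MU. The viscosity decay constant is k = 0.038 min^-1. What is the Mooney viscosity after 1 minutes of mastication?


ML = ML0 * exp(-k * t)
ML = 110 * exp(-0.038 * 1)
ML = 110 * 0.9627
ML = 105.9 MU

105.9 MU


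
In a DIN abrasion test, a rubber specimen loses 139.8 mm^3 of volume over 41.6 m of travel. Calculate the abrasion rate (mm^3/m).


Rate = volume_loss / distance
= 139.8 / 41.6
= 3.361 mm^3/m

3.361 mm^3/m


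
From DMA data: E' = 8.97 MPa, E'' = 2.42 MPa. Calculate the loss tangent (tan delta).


tan delta = E'' / E'
= 2.42 / 8.97
= 0.2698

tan delta = 0.2698


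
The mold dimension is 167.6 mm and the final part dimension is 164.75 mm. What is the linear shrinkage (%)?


Shrinkage = (mold - part) / mold * 100
= (167.6 - 164.75) / 167.6 * 100
= 2.85 / 167.6 * 100
= 1.7%

1.7%


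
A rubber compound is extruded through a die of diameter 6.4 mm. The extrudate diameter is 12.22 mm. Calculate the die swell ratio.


Die swell ratio = D_extrudate / D_die
= 12.22 / 6.4
= 1.909

Die swell = 1.909


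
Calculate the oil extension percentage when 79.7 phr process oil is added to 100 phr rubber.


Oil % = oil / (100 + oil) * 100
= 79.7 / (100 + 79.7) * 100
= 79.7 / 179.7 * 100
= 44.35%

44.35%


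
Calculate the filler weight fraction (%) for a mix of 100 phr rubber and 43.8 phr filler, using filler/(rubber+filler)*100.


Filler % = filler / (rubber + filler) * 100
= 43.8 / (100 + 43.8) * 100
= 43.8 / 143.8 * 100
= 30.46%

30.46%


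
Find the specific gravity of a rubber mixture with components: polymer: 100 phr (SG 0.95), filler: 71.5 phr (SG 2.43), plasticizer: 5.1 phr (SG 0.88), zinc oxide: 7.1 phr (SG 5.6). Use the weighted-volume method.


Sum of weights = 183.7
Volume contributions:
  polymer: 100/0.95 = 105.2632
  filler: 71.5/2.43 = 29.4239
  plasticizer: 5.1/0.88 = 5.7955
  zinc oxide: 7.1/5.6 = 1.2679
Sum of volumes = 141.7503
SG = 183.7 / 141.7503 = 1.296

SG = 1.296


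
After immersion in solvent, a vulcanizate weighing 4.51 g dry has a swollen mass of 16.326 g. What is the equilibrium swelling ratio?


Q = W_swollen / W_dry
Q = 16.326 / 4.51
Q = 3.62

Q = 3.62


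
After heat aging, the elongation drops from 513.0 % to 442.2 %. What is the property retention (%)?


Retention = aged / original * 100
= 442.2 / 513.0 * 100
= 86.2%

86.2%


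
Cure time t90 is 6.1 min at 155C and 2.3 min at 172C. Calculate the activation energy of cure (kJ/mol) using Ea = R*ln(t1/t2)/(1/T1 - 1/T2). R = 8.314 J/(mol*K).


T1 = 428.15 K, T2 = 445.15 K
1/T1 - 1/T2 = 8.9196e-05
ln(t1/t2) = ln(6.1/2.3) = 0.9754
Ea = 8.314 * 0.9754 / 8.9196e-05 = 90915.3290 J/mol
Ea = 90.92 kJ/mol

90.92 kJ/mol


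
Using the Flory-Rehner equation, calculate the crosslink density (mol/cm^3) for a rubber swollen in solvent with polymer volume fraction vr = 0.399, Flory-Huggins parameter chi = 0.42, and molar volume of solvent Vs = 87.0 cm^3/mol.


ln(1 - vr) = ln(1 - 0.399) = -0.5092
Numerator = -((-0.5092) + 0.399 + 0.42 * 0.399^2) = 0.0433
Denominator = 87.0 * (0.399^(1/3) - 0.399/2) = 46.6922
nu = 0.0433 / 46.6922 = 9.2726e-04 mol/cm^3

9.2726e-04 mol/cm^3


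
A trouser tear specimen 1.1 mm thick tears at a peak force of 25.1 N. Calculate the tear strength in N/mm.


Tear strength = force / thickness
= 25.1 / 1.1
= 22.82 N/mm

22.82 N/mm


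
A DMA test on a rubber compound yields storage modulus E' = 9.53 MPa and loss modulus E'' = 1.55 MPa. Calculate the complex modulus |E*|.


|E*| = sqrt(E'^2 + E''^2)
= sqrt(9.53^2 + 1.55^2)
= sqrt(90.8209 + 2.4025)
= 9.655 MPa

9.655 MPa


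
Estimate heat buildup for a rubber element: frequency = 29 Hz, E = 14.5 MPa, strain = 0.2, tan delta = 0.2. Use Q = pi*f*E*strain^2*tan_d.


Q = pi * f * E * strain^2 * tan_d
= pi * 29 * 14.5 * 0.2^2 * 0.2
= pi * 29 * 14.5 * 0.0400 * 0.2
= 10.5683

Q = 10.5683


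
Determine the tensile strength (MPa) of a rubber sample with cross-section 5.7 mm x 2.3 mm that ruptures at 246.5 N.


Area = width * thickness = 5.7 * 2.3 = 13.11 mm^2
TS = force / area = 246.5 / 13.11 = 18.8 MPa

18.8 MPa


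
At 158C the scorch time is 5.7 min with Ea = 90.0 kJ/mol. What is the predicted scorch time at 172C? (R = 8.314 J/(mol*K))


Convert temperatures: T1 = 158 + 273.15 = 431.15 K, T2 = 172 + 273.15 = 445.15 K
ts2_new = 5.7 * exp(90000 / 8.314 * (1/445.15 - 1/431.15))
1/T2 - 1/T1 = -7.2945e-05
ts2_new = 2.59 min

2.59 min


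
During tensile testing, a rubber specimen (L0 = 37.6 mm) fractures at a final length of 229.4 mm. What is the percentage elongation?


Elongation = (Lf - L0) / L0 * 100
= (229.4 - 37.6) / 37.6 * 100
= 191.8 / 37.6 * 100
= 510.1%

510.1%


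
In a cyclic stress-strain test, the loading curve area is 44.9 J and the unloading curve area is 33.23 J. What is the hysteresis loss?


Hysteresis loss = loading - unloading
= 44.9 - 33.23
= 11.67 J

11.67 J


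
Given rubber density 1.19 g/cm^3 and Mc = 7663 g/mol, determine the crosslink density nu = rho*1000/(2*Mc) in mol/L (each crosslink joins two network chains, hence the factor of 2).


nu = rho * 1000 / (2 * Mc)
nu = 1.19 * 1000 / (2 * 7663)
nu = 1190.0 / 15326
nu = 0.0776 mol/L

0.0776 mol/L


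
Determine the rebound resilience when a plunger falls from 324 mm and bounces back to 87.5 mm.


Resilience = h_rebound / h_drop * 100
= 87.5 / 324 * 100
= 27.0%

27.0%


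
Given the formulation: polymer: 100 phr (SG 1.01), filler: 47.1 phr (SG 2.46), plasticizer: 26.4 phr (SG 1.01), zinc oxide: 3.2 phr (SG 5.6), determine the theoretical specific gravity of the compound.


Sum of weights = 176.7
Volume contributions:
  polymer: 100/1.01 = 99.0099
  filler: 47.1/2.46 = 19.1463
  plasticizer: 26.4/1.01 = 26.1386
  zinc oxide: 3.2/5.6 = 0.5714
Sum of volumes = 144.8663
SG = 176.7 / 144.8663 = 1.22

SG = 1.22


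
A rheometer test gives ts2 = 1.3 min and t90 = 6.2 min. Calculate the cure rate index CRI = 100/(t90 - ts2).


CRI = 100 / (t90 - ts2)
= 100 / (6.2 - 1.3)
= 100 / 4.9
= 20.41 min^-1

20.41 min^-1


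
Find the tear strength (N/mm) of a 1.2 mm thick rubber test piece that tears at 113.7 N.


Tear strength = force / thickness
= 113.7 / 1.2
= 94.75 N/mm

94.75 N/mm


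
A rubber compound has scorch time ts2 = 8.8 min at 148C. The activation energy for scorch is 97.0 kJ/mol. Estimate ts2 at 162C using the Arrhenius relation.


Convert temperatures: T1 = 148 + 273.15 = 421.15 K, T2 = 162 + 273.15 = 435.15 K
ts2_new = 8.8 * exp(97000 / 8.314 * (1/435.15 - 1/421.15))
1/T2 - 1/T1 = -7.6393e-05
ts2_new = 3.61 min

3.61 min


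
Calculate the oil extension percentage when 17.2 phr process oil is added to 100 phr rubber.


Oil % = oil / (100 + oil) * 100
= 17.2 / (100 + 17.2) * 100
= 17.2 / 117.2 * 100
= 14.68%

14.68%


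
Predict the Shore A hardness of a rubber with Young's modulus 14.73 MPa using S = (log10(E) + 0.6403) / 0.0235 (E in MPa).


log10(E) = 0.0235*S - 0.6403  =>  S = (log10(E) + 0.6403) / 0.0235
log10(14.73) = 1.168203
S = (1.168203 + 0.6403) / 0.0235 = 1.808503 / 0.0235
S = 77.0

Shore A = 77.0


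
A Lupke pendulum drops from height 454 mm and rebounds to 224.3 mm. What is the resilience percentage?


Resilience = h_rebound / h_drop * 100
= 224.3 / 454 * 100
= 49.4%

49.4%


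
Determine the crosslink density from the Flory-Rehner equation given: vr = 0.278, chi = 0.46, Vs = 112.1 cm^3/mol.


ln(1 - vr) = ln(1 - 0.278) = -0.3257
Numerator = -((-0.3257) + 0.278 + 0.46 * 0.278^2) = 0.0122
Denominator = 112.1 * (0.278^(1/3) - 0.278/2) = 57.5804
nu = 0.0122 / 57.5804 = 2.1152e-04 mol/cm^3

2.1152e-04 mol/cm^3


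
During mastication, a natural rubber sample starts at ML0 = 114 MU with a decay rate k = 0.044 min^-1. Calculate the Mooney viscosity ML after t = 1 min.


ML = ML0 * exp(-k * t)
ML = 114 * exp(-0.044 * 1)
ML = 114 * 0.9570
ML = 109.09 MU

109.09 MU


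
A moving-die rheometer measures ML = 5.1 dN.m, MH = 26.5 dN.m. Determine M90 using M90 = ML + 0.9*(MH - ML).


M90 = ML + 0.9 * (MH - ML)
M90 = 5.1 + 0.9 * (26.5 - 5.1)
M90 = 5.1 + 0.9 * 21.4
M90 = 24.36 dN.m

24.36 dN.m


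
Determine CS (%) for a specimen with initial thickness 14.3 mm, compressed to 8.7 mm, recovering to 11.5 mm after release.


CS = (t0 - recovered) / (t0 - ts) * 100
= (14.3 - 11.5) / (14.3 - 8.7) * 100
= 2.8 / 5.6 * 100
= 50.0%

50.0%


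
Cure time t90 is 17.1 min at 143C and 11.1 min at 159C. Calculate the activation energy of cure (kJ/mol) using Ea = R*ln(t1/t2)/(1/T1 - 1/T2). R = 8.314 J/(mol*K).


T1 = 416.15 K, T2 = 432.15 K
1/T1 - 1/T2 = 8.8968e-05
ln(t1/t2) = ln(17.1/11.1) = 0.4321
Ea = 8.314 * 0.4321 / 8.8968e-05 = 40382.4109 J/mol
Ea = 40.38 kJ/mol

40.38 kJ/mol


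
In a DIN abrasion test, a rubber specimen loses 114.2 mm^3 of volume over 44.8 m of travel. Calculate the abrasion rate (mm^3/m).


Rate = volume_loss / distance
= 114.2 / 44.8
= 2.549 mm^3/m

2.549 mm^3/m


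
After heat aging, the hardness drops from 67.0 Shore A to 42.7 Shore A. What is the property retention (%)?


Retention = aged / original * 100
= 42.7 / 67.0 * 100
= 63.7%

63.7%


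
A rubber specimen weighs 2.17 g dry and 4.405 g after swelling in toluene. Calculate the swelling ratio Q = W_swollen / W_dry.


Q = W_swollen / W_dry
Q = 4.405 / 2.17
Q = 2.03

Q = 2.03


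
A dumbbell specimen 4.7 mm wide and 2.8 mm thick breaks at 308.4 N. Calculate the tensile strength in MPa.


Area = width * thickness = 4.7 * 2.8 = 13.16 mm^2
TS = force / area = 308.4 / 13.16 = 23.43 MPa

23.43 MPa


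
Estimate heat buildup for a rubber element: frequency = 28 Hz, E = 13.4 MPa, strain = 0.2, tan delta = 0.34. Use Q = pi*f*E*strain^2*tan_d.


Q = pi * f * E * strain^2 * tan_d
= pi * 28 * 13.4 * 0.2^2 * 0.34
= pi * 28 * 13.4 * 0.0400 * 0.34
= 16.0307

Q = 16.0307


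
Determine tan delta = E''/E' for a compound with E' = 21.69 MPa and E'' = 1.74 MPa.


tan delta = E'' / E'
= 1.74 / 21.69
= 0.0802

tan delta = 0.0802


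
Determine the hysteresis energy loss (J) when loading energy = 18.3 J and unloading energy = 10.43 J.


Hysteresis loss = loading - unloading
= 18.3 - 10.43
= 7.87 J

7.87 J


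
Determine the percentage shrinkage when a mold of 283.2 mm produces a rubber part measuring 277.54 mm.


Shrinkage = (mold - part) / mold * 100
= (283.2 - 277.54) / 283.2 * 100
= 5.66 / 283.2 * 100
= 2.0%

2.0%


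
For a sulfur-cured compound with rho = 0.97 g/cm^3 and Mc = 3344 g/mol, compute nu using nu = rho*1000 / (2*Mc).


nu = rho * 1000 / (2 * Mc)
nu = 0.97 * 1000 / (2 * 3344)
nu = 970.0 / 6688
nu = 0.1450 mol/L

0.1450 mol/L


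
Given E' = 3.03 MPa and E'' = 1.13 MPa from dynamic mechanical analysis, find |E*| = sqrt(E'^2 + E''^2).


|E*| = sqrt(E'^2 + E''^2)
= sqrt(3.03^2 + 1.13^2)
= sqrt(9.1809 + 1.2769)
= 3.234 MPa

3.234 MPa


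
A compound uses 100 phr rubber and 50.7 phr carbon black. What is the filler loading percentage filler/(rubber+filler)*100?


Filler % = filler / (rubber + filler) * 100
= 50.7 / (100 + 50.7) * 100
= 50.7 / 150.7 * 100
= 33.64%

33.64%


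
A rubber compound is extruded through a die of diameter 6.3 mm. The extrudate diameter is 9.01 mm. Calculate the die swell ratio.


Die swell ratio = D_extrudate / D_die
= 9.01 / 6.3
= 1.43

Die swell = 1.43


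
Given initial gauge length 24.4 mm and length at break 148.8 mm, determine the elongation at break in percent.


Elongation = (Lf - L0) / L0 * 100
= (148.8 - 24.4) / 24.4 * 100
= 124.4 / 24.4 * 100
= 509.8%

509.8%


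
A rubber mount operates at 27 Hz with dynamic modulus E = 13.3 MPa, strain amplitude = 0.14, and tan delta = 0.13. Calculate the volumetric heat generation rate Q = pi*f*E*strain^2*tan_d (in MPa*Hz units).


Q = pi * f * E * strain^2 * tan_d
= pi * 27 * 13.3 * 0.14^2 * 0.13
= pi * 27 * 13.3 * 0.0196 * 0.13
= 2.8745

Q = 2.8745


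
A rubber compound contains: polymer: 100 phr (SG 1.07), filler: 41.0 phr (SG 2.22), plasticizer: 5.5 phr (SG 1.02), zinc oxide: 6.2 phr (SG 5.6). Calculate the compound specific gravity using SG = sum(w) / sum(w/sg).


Sum of weights = 152.7
Volume contributions:
  polymer: 100/1.07 = 93.4579
  filler: 41.0/2.22 = 18.4685
  plasticizer: 5.5/1.02 = 5.3922
  zinc oxide: 6.2/5.6 = 1.1071
Sum of volumes = 118.4257
SG = 152.7 / 118.4257 = 1.289

SG = 1.289


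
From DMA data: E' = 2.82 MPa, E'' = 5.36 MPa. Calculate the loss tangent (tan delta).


tan delta = E'' / E'
= 5.36 / 2.82
= 1.9007

tan delta = 1.9007


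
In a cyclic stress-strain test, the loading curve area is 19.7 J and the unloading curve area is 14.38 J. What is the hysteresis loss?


Hysteresis loss = loading - unloading
= 19.7 - 14.38
= 5.32 J

5.32 J


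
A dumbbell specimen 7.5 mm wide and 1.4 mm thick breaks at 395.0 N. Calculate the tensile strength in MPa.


Area = width * thickness = 7.5 * 1.4 = 10.5 mm^2
TS = force / area = 395.0 / 10.5 = 37.62 MPa

37.62 MPa


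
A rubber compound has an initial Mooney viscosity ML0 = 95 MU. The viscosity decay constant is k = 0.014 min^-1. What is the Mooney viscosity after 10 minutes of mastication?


ML = ML0 * exp(-k * t)
ML = 95 * exp(-0.014 * 10)
ML = 95 * 0.8694
ML = 82.59 MU

82.59 MU


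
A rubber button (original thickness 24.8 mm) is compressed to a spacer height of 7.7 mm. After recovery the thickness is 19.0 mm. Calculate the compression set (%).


CS = (t0 - recovered) / (t0 - ts) * 100
= (24.8 - 19.0) / (24.8 - 7.7) * 100
= 5.8 / 17.1 * 100
= 33.9%

33.9%


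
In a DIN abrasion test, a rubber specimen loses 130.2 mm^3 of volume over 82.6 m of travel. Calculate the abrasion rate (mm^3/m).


Rate = volume_loss / distance
= 130.2 / 82.6
= 1.576 mm^3/m

1.576 mm^3/m


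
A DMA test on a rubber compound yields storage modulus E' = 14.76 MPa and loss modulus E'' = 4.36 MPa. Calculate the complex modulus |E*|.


|E*| = sqrt(E'^2 + E''^2)
= sqrt(14.76^2 + 4.36^2)
= sqrt(217.8576 + 19.0096)
= 15.39 MPa

15.39 MPa


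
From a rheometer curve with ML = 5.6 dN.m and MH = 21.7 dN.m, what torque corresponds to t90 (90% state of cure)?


M90 = ML + 0.9 * (MH - ML)
M90 = 5.6 + 0.9 * (21.7 - 5.6)
M90 = 5.6 + 0.9 * 16.1
M90 = 20.09 dN.m

20.09 dN.m


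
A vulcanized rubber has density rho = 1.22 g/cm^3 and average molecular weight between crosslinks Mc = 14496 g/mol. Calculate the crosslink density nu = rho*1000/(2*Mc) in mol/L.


nu = rho * 1000 / (2 * Mc)
nu = 1.22 * 1000 / (2 * 14496)
nu = 1220.0 / 28992
nu = 0.0421 mol/L

0.0421 mol/L


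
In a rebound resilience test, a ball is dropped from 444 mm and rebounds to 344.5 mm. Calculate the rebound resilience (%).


Resilience = h_rebound / h_drop * 100
= 344.5 / 444 * 100
= 77.6%

77.6%


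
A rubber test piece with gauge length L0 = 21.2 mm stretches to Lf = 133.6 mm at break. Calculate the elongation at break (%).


Elongation = (Lf - L0) / L0 * 100
= (133.6 - 21.2) / 21.2 * 100
= 112.4 / 21.2 * 100
= 530.2%

530.2%


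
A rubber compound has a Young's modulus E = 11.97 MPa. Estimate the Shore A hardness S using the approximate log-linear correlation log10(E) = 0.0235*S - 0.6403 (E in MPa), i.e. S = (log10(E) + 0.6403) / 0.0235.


log10(E) = 0.0235*S - 0.6403  =>  S = (log10(E) + 0.6403) / 0.0235
log10(11.97) = 1.078094
S = (1.078094 + 0.6403) / 0.0235 = 1.718394 / 0.0235
S = 73.1

Shore A = 73.1


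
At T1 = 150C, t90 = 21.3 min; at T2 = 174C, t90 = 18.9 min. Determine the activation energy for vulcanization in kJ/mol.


T1 = 423.15 K, T2 = 447.15 K
1/T1 - 1/T2 = 1.2684e-04
ln(t1/t2) = ln(21.3/18.9) = 0.1195
Ea = 8.314 * 0.1195 / 1.2684e-04 = 7835.7094 J/mol
Ea = 7.84 kJ/mol

7.84 kJ/mol


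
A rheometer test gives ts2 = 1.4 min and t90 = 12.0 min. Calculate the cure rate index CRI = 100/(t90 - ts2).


CRI = 100 / (t90 - ts2)
= 100 / (12.0 - 1.4)
= 100 / 10.6
= 9.43 min^-1

9.43 min^-1


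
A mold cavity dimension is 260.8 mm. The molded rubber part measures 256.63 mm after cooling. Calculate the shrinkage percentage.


Shrinkage = (mold - part) / mold * 100
= (260.8 - 256.63) / 260.8 * 100
= 4.17 / 260.8 * 100
= 1.6%

1.6%


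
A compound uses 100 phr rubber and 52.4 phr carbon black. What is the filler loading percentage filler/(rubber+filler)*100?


Filler % = filler / (rubber + filler) * 100
= 52.4 / (100 + 52.4) * 100
= 52.4 / 152.4 * 100
= 34.38%

34.38%


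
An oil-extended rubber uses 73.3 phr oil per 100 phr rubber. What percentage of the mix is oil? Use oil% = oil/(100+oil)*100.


Oil % = oil / (100 + oil) * 100
= 73.3 / (100 + 73.3) * 100
= 73.3 / 173.3 * 100
= 42.3%

42.3%


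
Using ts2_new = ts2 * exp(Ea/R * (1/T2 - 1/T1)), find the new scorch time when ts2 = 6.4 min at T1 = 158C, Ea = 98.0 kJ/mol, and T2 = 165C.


Convert temperatures: T1 = 158 + 273.15 = 431.15 K, T2 = 165 + 273.15 = 438.15 K
ts2_new = 6.4 * exp(98000 / 8.314 * (1/438.15 - 1/431.15))
1/T2 - 1/T1 = -3.7055e-05
ts2_new = 4.14 min

4.14 min


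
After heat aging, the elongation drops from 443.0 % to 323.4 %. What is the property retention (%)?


Retention = aged / original * 100
= 323.4 / 443.0 * 100
= 73.0%

73.0%


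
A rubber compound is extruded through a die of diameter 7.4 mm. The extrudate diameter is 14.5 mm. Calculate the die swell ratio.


Die swell ratio = D_extrudate / D_die
= 14.5 / 7.4
= 1.959

Die swell = 1.959


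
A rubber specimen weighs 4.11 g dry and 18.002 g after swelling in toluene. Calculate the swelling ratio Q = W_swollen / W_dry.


Q = W_swollen / W_dry
Q = 18.002 / 4.11
Q = 4.38

Q = 4.38


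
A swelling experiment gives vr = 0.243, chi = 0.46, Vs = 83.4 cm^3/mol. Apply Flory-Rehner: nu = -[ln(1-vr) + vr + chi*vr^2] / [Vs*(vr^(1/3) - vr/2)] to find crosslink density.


ln(1 - vr) = ln(1 - 0.243) = -0.2784
Numerator = -((-0.2784) + 0.243 + 0.46 * 0.243^2) = 0.0082
Denominator = 83.4 * (0.243^(1/3) - 0.243/2) = 41.9106
nu = 0.0082 / 41.9106 = 1.9636e-04 mol/cm^3

1.9636e-04 mol/cm^3


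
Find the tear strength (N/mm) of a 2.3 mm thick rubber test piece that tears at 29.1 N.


Tear strength = force / thickness
= 29.1 / 2.3
= 12.65 N/mm

12.65 N/mm


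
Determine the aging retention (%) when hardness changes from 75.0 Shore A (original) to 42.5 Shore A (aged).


Retention = aged / original * 100
= 42.5 / 75.0 * 100
= 56.7%

56.7%


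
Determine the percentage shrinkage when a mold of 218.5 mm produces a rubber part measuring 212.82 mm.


Shrinkage = (mold - part) / mold * 100
= (218.5 - 212.82) / 218.5 * 100
= 5.68 / 218.5 * 100
= 2.6%

2.6%


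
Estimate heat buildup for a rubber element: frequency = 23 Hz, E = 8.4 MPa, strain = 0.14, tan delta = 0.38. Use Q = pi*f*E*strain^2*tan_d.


Q = pi * f * E * strain^2 * tan_d
= pi * 23 * 8.4 * 0.14^2 * 0.38
= pi * 23 * 8.4 * 0.0196 * 0.38
= 4.5206

Q = 4.5206


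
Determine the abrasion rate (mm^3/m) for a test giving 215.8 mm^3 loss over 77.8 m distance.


Rate = volume_loss / distance
= 215.8 / 77.8
= 2.774 mm^3/m

2.774 mm^3/m


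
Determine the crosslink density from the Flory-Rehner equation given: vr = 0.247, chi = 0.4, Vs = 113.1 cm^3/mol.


ln(1 - vr) = ln(1 - 0.247) = -0.2837
Numerator = -((-0.2837) + 0.247 + 0.4 * 0.247^2) = 0.0123
Denominator = 113.1 * (0.247^(1/3) - 0.247/2) = 56.9945
nu = 0.0123 / 56.9945 = 2.1557e-04 mol/cm^3

2.1557e-04 mol/cm^3


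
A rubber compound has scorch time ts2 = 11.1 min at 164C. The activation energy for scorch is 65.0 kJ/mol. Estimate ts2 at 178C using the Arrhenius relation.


Convert temperatures: T1 = 164 + 273.15 = 437.15 K, T2 = 178 + 273.15 = 451.15 K
ts2_new = 11.1 * exp(65000 / 8.314 * (1/451.15 - 1/437.15))
1/T2 - 1/T1 = -7.0987e-05
ts2_new = 6.37 min

6.37 min


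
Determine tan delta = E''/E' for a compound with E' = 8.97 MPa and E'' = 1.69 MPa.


tan delta = E'' / E'
= 1.69 / 8.97
= 0.1884

tan delta = 0.1884


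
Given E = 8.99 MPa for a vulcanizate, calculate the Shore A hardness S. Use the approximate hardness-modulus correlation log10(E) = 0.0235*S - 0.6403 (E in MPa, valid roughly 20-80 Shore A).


log10(E) = 0.0235*S - 0.6403  =>  S = (log10(E) + 0.6403) / 0.0235
log10(8.99) = 0.953760
S = (0.953760 + 0.6403) / 0.0235 = 1.594060 / 0.0235
S = 67.8

Shore A = 67.8


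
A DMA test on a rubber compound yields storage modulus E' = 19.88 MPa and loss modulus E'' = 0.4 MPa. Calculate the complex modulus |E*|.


|E*| = sqrt(E'^2 + E''^2)
= sqrt(19.88^2 + 0.4^2)
= sqrt(395.2144 + 0.1600)
= 19.884 MPa

19.884 MPa


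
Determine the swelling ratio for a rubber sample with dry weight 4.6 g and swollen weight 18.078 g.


Q = W_swollen / W_dry
Q = 18.078 / 4.6
Q = 3.93

Q = 3.93


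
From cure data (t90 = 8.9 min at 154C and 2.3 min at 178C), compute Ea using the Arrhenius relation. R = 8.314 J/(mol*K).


T1 = 427.15 K, T2 = 451.15 K
1/T1 - 1/T2 = 1.2454e-04
ln(t1/t2) = ln(8.9/2.3) = 1.3531
Ea = 8.314 * 1.3531 / 1.2454e-04 = 90332.4053 J/mol
Ea = 90.33 kJ/mol

90.33 kJ/mol


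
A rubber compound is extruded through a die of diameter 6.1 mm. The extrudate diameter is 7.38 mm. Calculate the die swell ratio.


Die swell ratio = D_extrudate / D_die
= 7.38 / 6.1
= 1.21

Die swell = 1.21


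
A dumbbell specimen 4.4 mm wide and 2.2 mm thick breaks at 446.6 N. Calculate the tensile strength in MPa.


Area = width * thickness = 4.4 * 2.2 = 9.68 mm^2
TS = force / area = 446.6 / 9.68 = 46.14 MPa

46.14 MPa


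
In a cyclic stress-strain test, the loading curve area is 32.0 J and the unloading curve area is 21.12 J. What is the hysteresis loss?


Hysteresis loss = loading - unloading
= 32.0 - 21.12
= 10.88 J

10.88 J


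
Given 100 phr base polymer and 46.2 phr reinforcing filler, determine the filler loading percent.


Filler % = filler / (rubber + filler) * 100
= 46.2 / (100 + 46.2) * 100
= 46.2 / 146.2 * 100
= 31.6%

31.6%


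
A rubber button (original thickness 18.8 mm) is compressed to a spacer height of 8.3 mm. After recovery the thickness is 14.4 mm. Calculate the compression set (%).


CS = (t0 - recovered) / (t0 - ts) * 100
= (18.8 - 14.4) / (18.8 - 8.3) * 100
= 4.4 / 10.5 * 100
= 41.9%

41.9%


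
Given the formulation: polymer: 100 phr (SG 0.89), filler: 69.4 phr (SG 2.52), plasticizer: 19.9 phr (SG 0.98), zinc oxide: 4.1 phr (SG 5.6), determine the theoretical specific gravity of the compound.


Sum of weights = 193.4
Volume contributions:
  polymer: 100/0.89 = 112.3596
  filler: 69.4/2.52 = 27.5397
  plasticizer: 19.9/0.98 = 20.3061
  zinc oxide: 4.1/5.6 = 0.7321
Sum of volumes = 160.9375
SG = 193.4 / 160.9375 = 1.202

SG = 1.202


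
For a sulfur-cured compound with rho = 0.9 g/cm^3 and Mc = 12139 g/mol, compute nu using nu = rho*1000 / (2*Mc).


nu = rho * 1000 / (2 * Mc)
nu = 0.9 * 1000 / (2 * 12139)
nu = 900.0 / 24278
nu = 0.0371 mol/L

0.0371 mol/L


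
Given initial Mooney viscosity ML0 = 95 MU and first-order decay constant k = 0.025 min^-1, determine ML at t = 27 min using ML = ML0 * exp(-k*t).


ML = ML0 * exp(-k * t)
ML = 95 * exp(-0.025 * 27)
ML = 95 * 0.5092
ML = 48.37 MU

48.37 MU


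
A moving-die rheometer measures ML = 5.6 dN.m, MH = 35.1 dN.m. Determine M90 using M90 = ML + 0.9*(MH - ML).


M90 = ML + 0.9 * (MH - ML)
M90 = 5.6 + 0.9 * (35.1 - 5.6)
M90 = 5.6 + 0.9 * 29.5
M90 = 32.15 dN.m

32.15 dN.m


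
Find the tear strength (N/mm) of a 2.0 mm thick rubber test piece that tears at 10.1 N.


Tear strength = force / thickness
= 10.1 / 2.0
= 5.05 N/mm

5.05 N/mm


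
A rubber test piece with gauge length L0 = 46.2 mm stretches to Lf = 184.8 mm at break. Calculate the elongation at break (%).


Elongation = (Lf - L0) / L0 * 100
= (184.8 - 46.2) / 46.2 * 100
= 138.6 / 46.2 * 100
= 300.0%

300.0%


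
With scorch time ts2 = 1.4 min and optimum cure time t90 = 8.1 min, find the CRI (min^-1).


CRI = 100 / (t90 - ts2)
= 100 / (8.1 - 1.4)
= 100 / 6.7
= 14.93 min^-1

14.93 min^-1


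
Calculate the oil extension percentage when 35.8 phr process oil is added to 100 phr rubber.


Oil % = oil / (100 + oil) * 100
= 35.8 / (100 + 35.8) * 100
= 35.8 / 135.8 * 100
= 26.36%

26.36%


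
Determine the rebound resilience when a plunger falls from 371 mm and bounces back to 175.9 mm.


Resilience = h_rebound / h_drop * 100
= 175.9 / 371 * 100
= 47.4%

47.4%


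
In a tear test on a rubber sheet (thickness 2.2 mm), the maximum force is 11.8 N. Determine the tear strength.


Tear strength = force / thickness
= 11.8 / 2.2
= 5.36 N/mm

5.36 N/mm


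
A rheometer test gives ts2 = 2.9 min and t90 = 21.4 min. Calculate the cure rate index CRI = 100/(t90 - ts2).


CRI = 100 / (t90 - ts2)
= 100 / (21.4 - 2.9)
= 100 / 18.5
= 5.41 min^-1

5.41 min^-1


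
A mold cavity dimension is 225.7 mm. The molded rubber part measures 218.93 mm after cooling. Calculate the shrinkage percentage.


Shrinkage = (mold - part) / mold * 100
= (225.7 - 218.93) / 225.7 * 100
= 6.77 / 225.7 * 100
= 3.0%

3.0%


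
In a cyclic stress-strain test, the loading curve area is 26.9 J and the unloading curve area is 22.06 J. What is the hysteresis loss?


Hysteresis loss = loading - unloading
= 26.9 - 22.06
= 4.84 J

4.84 J


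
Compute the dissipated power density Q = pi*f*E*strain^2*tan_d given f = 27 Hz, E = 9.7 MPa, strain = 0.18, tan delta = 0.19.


Q = pi * f * E * strain^2 * tan_d
= pi * 27 * 9.7 * 0.18^2 * 0.19
= pi * 27 * 9.7 * 0.0324 * 0.19
= 5.0651

Q = 5.0651


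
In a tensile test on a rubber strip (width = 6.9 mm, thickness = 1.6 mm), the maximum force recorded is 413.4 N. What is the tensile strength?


Area = width * thickness = 6.9 * 1.6 = 11.04 mm^2
TS = force / area = 413.4 / 11.04 = 37.45 MPa

37.45 MPa


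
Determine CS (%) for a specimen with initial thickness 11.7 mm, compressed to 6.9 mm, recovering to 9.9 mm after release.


CS = (t0 - recovered) / (t0 - ts) * 100
= (11.7 - 9.9) / (11.7 - 6.9) * 100
= 1.8 / 4.8 * 100
= 37.5%

37.5%


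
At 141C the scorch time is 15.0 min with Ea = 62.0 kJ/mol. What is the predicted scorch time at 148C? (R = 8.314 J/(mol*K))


Convert temperatures: T1 = 141 + 273.15 = 414.15 K, T2 = 148 + 273.15 = 421.15 K
ts2_new = 15.0 * exp(62000 / 8.314 * (1/421.15 - 1/414.15))
1/T2 - 1/T1 = -4.0133e-05
ts2_new = 11.12 min

11.12 min


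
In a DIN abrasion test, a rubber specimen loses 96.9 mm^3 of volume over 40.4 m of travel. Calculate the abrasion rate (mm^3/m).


Rate = volume_loss / distance
= 96.9 / 40.4
= 2.399 mm^3/m

2.399 mm^3/m


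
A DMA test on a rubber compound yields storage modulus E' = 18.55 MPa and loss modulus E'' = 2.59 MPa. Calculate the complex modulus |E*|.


|E*| = sqrt(E'^2 + E''^2)
= sqrt(18.55^2 + 2.59^2)
= sqrt(344.1025 + 6.7081)
= 18.73 MPa

18.73 MPa


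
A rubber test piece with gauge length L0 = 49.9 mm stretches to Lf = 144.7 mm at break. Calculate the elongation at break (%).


Elongation = (Lf - L0) / L0 * 100
= (144.7 - 49.9) / 49.9 * 100
= 94.8 / 49.9 * 100
= 190.0%

190.0%


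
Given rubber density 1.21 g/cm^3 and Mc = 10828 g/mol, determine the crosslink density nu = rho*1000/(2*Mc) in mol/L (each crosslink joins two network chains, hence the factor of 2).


nu = rho * 1000 / (2 * Mc)
nu = 1.21 * 1000 / (2 * 10828)
nu = 1210.0 / 21656
nu = 0.0559 mol/L

0.0559 mol/L


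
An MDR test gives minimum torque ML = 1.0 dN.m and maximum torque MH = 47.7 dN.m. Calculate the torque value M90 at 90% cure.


M90 = ML + 0.9 * (MH - ML)
M90 = 1.0 + 0.9 * (47.7 - 1.0)
M90 = 1.0 + 0.9 * 46.7
M90 = 43.03 dN.m

43.03 dN.m


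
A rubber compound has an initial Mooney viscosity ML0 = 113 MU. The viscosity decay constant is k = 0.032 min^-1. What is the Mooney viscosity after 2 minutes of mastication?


ML = ML0 * exp(-k * t)
ML = 113 * exp(-0.032 * 2)
ML = 113 * 0.9380
ML = 105.99 MU

105.99 MU


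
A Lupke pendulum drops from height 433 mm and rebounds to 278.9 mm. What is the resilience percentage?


Resilience = h_rebound / h_drop * 100
= 278.9 / 433 * 100
= 64.4%

64.4%


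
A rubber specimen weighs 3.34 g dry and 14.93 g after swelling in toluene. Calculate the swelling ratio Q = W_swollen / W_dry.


Q = W_swollen / W_dry
Q = 14.93 / 3.34
Q = 4.47

Q = 4.47


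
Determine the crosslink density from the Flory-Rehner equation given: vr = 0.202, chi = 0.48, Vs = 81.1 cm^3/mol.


ln(1 - vr) = ln(1 - 0.202) = -0.2256
Numerator = -((-0.2256) + 0.202 + 0.48 * 0.202^2) = 0.0041
Denominator = 81.1 * (0.202^(1/3) - 0.202/2) = 39.3940
nu = 0.0041 / 39.3940 = 1.0308e-04 mol/cm^3

1.0308e-04 mol/cm^3


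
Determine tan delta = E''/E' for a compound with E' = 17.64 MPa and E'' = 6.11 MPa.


tan delta = E'' / E'
= 6.11 / 17.64
= 0.3464

tan delta = 0.3464


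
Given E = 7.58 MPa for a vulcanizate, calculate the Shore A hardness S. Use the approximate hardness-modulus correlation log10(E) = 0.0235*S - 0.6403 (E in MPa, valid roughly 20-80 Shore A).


log10(E) = 0.0235*S - 0.6403  =>  S = (log10(E) + 0.6403) / 0.0235
log10(7.58) = 0.879669
S = (0.879669 + 0.6403) / 0.0235 = 1.519969 / 0.0235
S = 64.7

Shore A = 64.7
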